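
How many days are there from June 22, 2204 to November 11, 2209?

1968

June 22, 2204 → June 22, 2205: 365 days.
June 22, 2205 → June 22, 2206: 365 days.
June 22, 2206 → June 22, 2207: 365 days.
June 22, 2207 → June 22, 2208: 366 days (2208 is a leap year).
June 22, 2208 → June 22, 2209: 365 days.
June 2209: 30 − 22 = 8 days remain.
Then July (31), August (31), September (30), October (31): 31 + 31 + 30 + 31 = 123 days.
November 1–11, 2209: 11 days.
Residual: 142 days.
Total: 1968 days.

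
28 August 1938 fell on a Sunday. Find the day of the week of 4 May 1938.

Wednesday

Count forward from the earlier date (May 4, 1938) to the later (August 28, 1938):
May 1938: 31 − 4 = 27 days remain.
Then June (30), July (31): 30 + 31 = 61 days.
August 1–28, 1938: 28 days.
Total: 27 + 61 + 28 = 116 days.
116 mod 7 = 4, so 4 days before Sunday is Wednesday.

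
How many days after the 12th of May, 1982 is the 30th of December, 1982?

May 1982: 31 − 12 = 19 days remain.
Then June (30), July (31), August (31), September (30), October (31), November (30): 30 + 31 + 31 + 30 + 31 + 30 = 183 days.
December 1–30, 1982: 30 days.
Total: 19 + 183 + 30 = 232 days.

232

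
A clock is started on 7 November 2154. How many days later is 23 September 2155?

Day-of-year of November 7, 2154: 311.
Day-of-year of September 23, 2155: 266.
2154 has 365 days, so 365 − 311 = 54 days remain in 2154.
Total: 54 + 266 = 320 days.

320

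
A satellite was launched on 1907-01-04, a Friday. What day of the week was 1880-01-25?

Sunday

Count forward from the earlier date (January 25, 1880) to the later (January 4, 1907):
From January 25, 1880 to January 25, 1906: 26 years, of which 6 contain a Feb 29 — 20×365 + 6×366 = 9496 days.
(1900 is not a leap year (divisible by 100 but not 400).)
January 1906: 31 − 25 = 6 days remain.
Then 11 full months totalling 334 days.
January 1–4, 1907: 4 days.
Residual: 344 days.
Total: 9840 days.
9840 mod 7 = 5, so 5 days before Friday is Sunday.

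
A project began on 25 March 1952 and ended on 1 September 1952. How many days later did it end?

March 1952: 31 − 25 = 6 days remain.
Then April (30), May (31), June (30), July (31), August (31): 30 + 31 + 30 + 31 + 31 = 153 days.
September 1, 1952: 1 day.
Total: 6 + 153 + 1 = 160 days.

160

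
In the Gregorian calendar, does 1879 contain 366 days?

No

1879 is not a leap year.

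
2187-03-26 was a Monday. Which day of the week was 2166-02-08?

Saturday

Count forward from the earlier date (February 8, 2166) to the later (March 26, 2187):
From February 8, 2166 to February 8, 2187: 21 years, of which 5 contain a Feb 29 — 16×365 + 5×366 = 7670 days.
February 2187: 28 − 8 = 20 days remain (2187 is not a leap year, so February has 28 days).
March 1–26, 2187: 26 days.
Residual: 46 days.
Total: 7716 days.
7716 mod 7 = 2, so 2 days before Monday is Saturday.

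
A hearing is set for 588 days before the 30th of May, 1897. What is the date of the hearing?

the 20th of October, 1895

Count 588 days before May 30, 1897:
Day-of-year of October 20, 1895: 293.
Day-of-year of May 30, 1897: 150.
1895 has 365 days, so 365 − 293 = 72 days remain in 1895.
Full years: 1896: 366. Sum = 366.
Total: 72 + 366 + 150 = 588 days.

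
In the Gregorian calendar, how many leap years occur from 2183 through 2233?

Years divisible by 4: 2184, 2188, …, 2232 — 13 in all.
Of these, 2200 is divisible by 100 but not 400, so not leap.
Leap years: 13 − 1 = 12.

12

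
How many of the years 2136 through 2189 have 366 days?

Years divisible by 4: 2136, 2140, …, 2188 — 14 in all.
No century exceptions apply. Count: 14.

14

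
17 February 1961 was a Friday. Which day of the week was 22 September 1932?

Count forward from the earlier date (September 22, 1932) to the later (February 17, 1961):
From September 22, 1932 to September 22, 1960: 28 years, of which 7 contain a Feb 29 — 21×365 + 7×366 = 10227 days.
September 1960: 30 − 22 = 8 days remain.
Then October (31), November (30), December (31), January (31): 31 + 30 + 31 + 31 = 123 days.
February 1–17, 1961: 17 days (1961 is not a leap year).
Residual: 148 days.
Total: 10375 days.
10375 mod 7 = 1, so 1 day before Friday is Thursday.

Thursday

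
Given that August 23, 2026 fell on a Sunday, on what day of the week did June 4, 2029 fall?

August 23, 2026 → August 23, 2027: 365 days.
August 23, 2027 → August 23, 2028: 366 days (2028 is a leap year).
August 2028: 31 − 23 = 8 days remain.
Then 9 full months totalling 273 days.
June 1–4, 2029: 4 days.
Residual: 285 days.
Total: 1016 days.
1016 mod 7 = 1, so 1 day after Sunday is Monday.

Monday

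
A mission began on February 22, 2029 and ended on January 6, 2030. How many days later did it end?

Day-of-year of February 22, 2029: 53.
Day-of-year of January 6, 2030: 6.
2029 has 365 days, so 365 − 53 = 312 days remain in 2029.
Total: 312 + 6 = 318 days.

318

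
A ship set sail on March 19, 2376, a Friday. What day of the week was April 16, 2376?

Friday

March 2376: 31 − 19 = 12 days remain.
April 1–16, 2376: 16 days.
Total: 12 + 16 = 28 days.
28 is a multiple of 7, so April 16, 2376 falls on the same weekday: Friday.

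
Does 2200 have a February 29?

2200 is not a leap year (divisible by 100 but not 400).

No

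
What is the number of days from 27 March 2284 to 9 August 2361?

Day-of-year of March 27, 2284: 87.
Day-of-year of August 9, 2361: 221.
2284 has 366 days, so 366 − 87 = 279 days remain in 2284.
Full years 2285–2360: 58 common + 18 leap = 58×365 + 18×366 = 27758 days.
Total: 279 + 27758 + 221 = 28258 days.

28258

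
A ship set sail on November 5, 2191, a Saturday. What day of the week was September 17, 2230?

Friday

Day-of-year of November 5, 2191: 309.
Day-of-year of September 17, 2230: 260.
2191 has 365 days, so 365 − 309 = 56 days remain in 2191.
Full years 2192–2229: 29 common + 9 leap = 29×365 + 9×366 = 13879 days.
Total: 56 + 13879 + 260 = 14195 days.
14195 mod 7 = 6, so 6 days after Saturday is Friday.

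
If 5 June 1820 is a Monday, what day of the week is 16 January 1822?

Wednesday

June 1820: 30 − 5 = 25 days remain.
Then 18 full months totalling 549 days.
January 1–16, 1822: 16 days.
Total: 25 + 549 + 16 = 590 days.
590 mod 7 = 2, so 2 days after Monday is Wednesday.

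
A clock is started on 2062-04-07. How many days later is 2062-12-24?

261

April 2062: 30 − 7 = 23 days remain.
Then May (31), June (30), July (31), August (31), September (30), October (31), November (30): 31 + 30 + 31 + 31 + 30 + 31 + 30 = 214 days.
December 1–24, 2062: 24 days.
Total: 23 + 214 + 24 = 261 days.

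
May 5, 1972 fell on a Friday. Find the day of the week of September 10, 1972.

Sunday

May 1972: 31 − 5 = 26 days remain.
Then June (30), July (31), August (31): 30 + 31 + 31 = 92 days.
September 1–10, 1972: 10 days.
Total: 26 + 92 + 10 = 128 days.
128 mod 7 = 2, so 2 days after Friday is Sunday.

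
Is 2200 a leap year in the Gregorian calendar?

No

2200 is not a leap year (divisible by 100 but not 400).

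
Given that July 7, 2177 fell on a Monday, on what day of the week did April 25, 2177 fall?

Friday

Count forward from the earlier date (April 25, 2177) to the later (July 7, 2177):
April 2177: 30 − 25 = 5 days remain.
Then May (31), June (30): 31 + 30 = 61 days.
July 1–7, 2177: 7 days.
Total: 5 + 61 + 7 = 73 days.
73 mod 7 = 3, so 3 days before Monday is Friday.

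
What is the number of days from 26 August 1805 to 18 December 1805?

August 1805: 31 − 26 = 5 days remain.
Then September (30), October (31), November (30): 30 + 31 + 30 = 91 days.
December 1–18, 1805: 18 days.
Total: 5 + 91 + 18 = 114 days.

114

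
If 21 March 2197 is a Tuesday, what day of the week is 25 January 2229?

Day-of-year of March 21, 2197: 80.
Day-of-year of January 25, 2229: 25.
2197 has 365 days, so 365 − 80 = 285 days remain in 2197.
Full years 2198–2228: 24 common + 7 leap = 24×365 + 7×366 = 11322 days.
Total: 285 + 11322 + 25 = 11632 days.
11632 mod 7 = 5, so 5 days after Tuesday is Sunday.

Sunday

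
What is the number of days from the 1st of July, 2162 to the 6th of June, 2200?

Day-of-year of July 1, 2162: 182.
Day-of-year of June 6, 2200: 157.
2162 has 365 days, so 365 − 182 = 183 days remain in 2162.
Full years 2163–2199: 28 common + 9 leap = 28×365 + 9×366 = 13514 days.
Total: 183 + 13514 + 157 = 13854 days.

13854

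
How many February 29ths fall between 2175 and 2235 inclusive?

14

Years divisible by 4: 2176, 2180, …, 2232 — 15 in all.
Of these, 2200 is divisible by 100 but not 400, so not leap.
Leap years: 15 − 1 = 14.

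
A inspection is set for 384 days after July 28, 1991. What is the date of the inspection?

August 15, 1992

Count 384 days after July 28, 1991:
Day-of-year of July 28, 1991: 209.
Day-of-year of August 15, 1992: 228.
1991 has 365 days, so 365 − 209 = 156 days remain in 1991.
Total: 156 + 228 = 384 days.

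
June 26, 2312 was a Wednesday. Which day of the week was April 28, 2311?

Count forward from the earlier date (April 28, 2311) to the later (June 26, 2312):
Day-of-year of April 28, 2311: 118.
Day-of-year of June 26, 2312: 178.
2311 has 365 days, so 365 − 118 = 247 days remain in 2311.
Total: 247 + 178 = 425 days.
425 mod 7 = 5, so 5 days before Wednesday is Friday.

Friday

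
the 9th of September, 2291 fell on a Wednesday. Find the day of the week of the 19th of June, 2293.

September 2291: 30 − 9 = 21 days remain.
Then 20 full months totalling 609 days.
June 1–19, 2293: 19 days.
Total: 21 + 609 + 19 = 649 days.
649 mod 7 = 5, so 5 days after Wednesday is Monday.

Monday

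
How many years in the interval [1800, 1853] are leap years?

13

Years divisible by 4: 1800, 1804, …, 1852 — 14 in all.
Of these, 1800 is divisible by 100 but not 400, so not leap.
Leap years: 14 − 1 = 13.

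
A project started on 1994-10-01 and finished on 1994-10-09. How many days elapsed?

Within October 1994: 9 − 1 = 8 days.

8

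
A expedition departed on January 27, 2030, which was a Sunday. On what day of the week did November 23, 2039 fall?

From January 27, 2030 to January 27, 2039: 9 years, of which 2 contain a Feb 29 — 7×365 + 2×366 = 3287 days.
January 2039: 31 − 27 = 4 days remain.
Then 9 full months totalling 273 days.
November 1–23, 2039: 23 days.
Residual: 300 days.
Total: 3587 days.
3587 mod 7 = 3, so 3 days after Sunday is Wednesday.

Wednesday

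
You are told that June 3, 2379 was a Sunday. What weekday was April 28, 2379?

Count forward from the earlier date (April 28, 2379) to the later (June 3, 2379):
April 2379: 30 − 28 = 2 days remain.
Then May (31): 31 days.
June 1–3, 2379: 3 days.
Total: 2 + 31 + 3 = 36 days.
36 mod 7 = 1, so 1 day before Sunday is Saturday.

Saturday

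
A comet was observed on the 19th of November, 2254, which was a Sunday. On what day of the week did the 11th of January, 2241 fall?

Monday

Count forward from the earlier date (January 11, 2241) to the later (November 19, 2254):
From January 11, 2241 to January 11, 2254: 13 years, of which 3 contain a Feb 29 — 10×365 + 3×366 = 4748 days.
January 2254: 31 − 11 = 20 days remain.
Then 9 full months totalling 273 days.
November 1–19, 2254: 19 days.
Residual: 312 days.
Total: 5060 days.
5060 mod 7 = 6, so 6 days before Sunday is Monday.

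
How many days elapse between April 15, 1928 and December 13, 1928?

April 1928: 30 − 15 = 15 days remain.
Then May (31), June (30), July (31), August (31), September (30), October (31), November (30): 31 + 30 + 31 + 31 + 30 + 31 + 30 = 214 days.
December 1–13, 1928: 13 days.
Total: 15 + 214 + 13 = 242 days.

242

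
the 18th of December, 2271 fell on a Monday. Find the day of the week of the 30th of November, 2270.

Wednesday

Count forward from the earlier date (November 30, 2270) to the later (December 18, 2271):
November 2270: 30 − 30 = 0 days remain.
Then 12 full months totalling 365 days.
December 1–18, 2271: 18 days.
Total: 0 + 365 + 18 = 383 days.
383 mod 7 = 5, so 5 days before Monday is Wednesday.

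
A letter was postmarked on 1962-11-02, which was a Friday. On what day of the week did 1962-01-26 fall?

Count forward from the earlier date (January 26, 1962) to the later (November 2, 1962):
January 1962: 31 − 26 = 5 days remain.
Then 9 full months totalling 273 days.
November 1–2, 1962: 2 days.
Total: 5 + 273 + 2 = 280 days.
280 is a multiple of 7, so 1962-01-26 falls on the same weekday: Friday.

Friday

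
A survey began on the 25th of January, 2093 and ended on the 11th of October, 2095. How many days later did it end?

989

Day-of-year of January 25, 2093: 25.
Day-of-year of October 11, 2095: 284.
2093 has 365 days, so 365 − 25 = 340 days remain in 2093.
Full years: 2094: 365. Sum = 365.
Total: 340 + 365 + 284 = 989 days.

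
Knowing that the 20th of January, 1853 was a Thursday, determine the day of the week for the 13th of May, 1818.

Count forward from the earlier date (May 13, 1818) to the later (January 20, 1853):
From May 13, 1818 to May 13, 1852: 34 years, of which 9 contain a Feb 29 — 25×365 + 9×366 = 12419 days.
May 1852: 31 − 13 = 18 days remain.
Then June (30), July (31), August (31), September (30), October (31), November (30), December (31): 30 + 31 + 31 + 30 + 31 + 30 + 31 = 214 days.
January 1–20, 1853: 20 days.
Residual: 252 days.
Total: 12671 days.
12671 mod 7 = 1, so 1 day before Thursday is Wednesday.

Wednesday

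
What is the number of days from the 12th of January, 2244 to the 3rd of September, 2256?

4618

Day-of-year of January 12, 2244: 12.
Day-of-year of September 3, 2256: 247.
2244 has 366 days, so 366 − 12 = 354 days remain in 2244.
Full years 2245–2255: 9 common + 2 leap = 9×365 + 2×366 = 4017 days.
Total: 354 + 4017 + 247 = 4618 days.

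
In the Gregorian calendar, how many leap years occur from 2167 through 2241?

Years divisible by 4: 2168, 2172, …, 2240 — 19 in all.
Of these, 2200 is divisible by 100 but not 400, so not leap.
Leap years: 19 − 1 = 18.

18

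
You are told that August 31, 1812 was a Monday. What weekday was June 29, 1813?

Tuesday

August 1812: 31 − 31 = 0 days remain.
Then 9 full months totalling 273 days.
June 1–29, 1813: 29 days.
Residual: 302 days.
Total: 302 days.
302 mod 7 = 1, so 1 day after Monday is Tuesday.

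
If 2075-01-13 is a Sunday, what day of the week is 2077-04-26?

Day-of-year of January 13, 2075: 13.
Day-of-year of April 26, 2077: 116.
2075 has 365 days, so 365 − 13 = 352 days remain in 2075.
Full years: 2076: 366. Sum = 366.
Total: 352 + 366 + 116 = 834 days.
834 mod 7 = 1, so 1 day after Sunday is Monday.

Monday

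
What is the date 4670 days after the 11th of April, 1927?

the 23rd of January, 1940

Count 4670 days after April 11, 1927:
From April 11, 1927 to April 11, 1939: 12 years, of which 3 contain a Feb 29 — 9×365 + 3×366 = 4383 days.
April 1939: 30 − 11 = 19 days remain.
Then May (31), June (30), July (31), August (31), September (30), October (31), November (30), December (31): 31 + 30 + 31 + 31 + 30 + 31 + 30 + 31 = 245 days.
January 1–23, 1940: 23 days.
Residual: 287 days.
Total: 4670 days.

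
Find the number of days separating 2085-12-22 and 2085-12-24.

2

Within December 2085: 24 − 22 = 2 days.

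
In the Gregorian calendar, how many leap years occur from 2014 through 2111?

Years divisible by 4: 2016, 2020, …, 2108 — 24 in all.
Of these, 2100 is divisible by 100 but not 400, so not leap.
Leap years: 24 − 1 = 23.

23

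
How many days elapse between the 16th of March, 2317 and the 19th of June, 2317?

95

March 2317: 31 − 16 = 15 days remain.
Then April (30), May (31): 30 + 31 = 61 days.
June 1–19, 2317: 19 days.
Total: 15 + 61 + 19 = 95 days.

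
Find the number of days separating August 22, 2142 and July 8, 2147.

1781

August 22, 2142 → August 22, 2143: 365 days.
August 22, 2143 → August 22, 2144: 366 days (2144 is a leap year).
August 22, 2144 → August 22, 2145: 365 days.
August 22, 2145 → August 22, 2146: 365 days.
August 2146: 31 − 22 = 9 days remain.
Then 10 full months totalling 303 days.
July 1–8, 2147: 8 days.
Residual: 320 days.
Total: 1781 days.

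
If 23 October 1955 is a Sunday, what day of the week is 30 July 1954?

Count forward from the earlier date (July 30, 1954) to the later (October 23, 1955):
Day-of-year of July 30, 1954: 211.
Day-of-year of October 23, 1955: 296.
1954 has 365 days, so 365 − 211 = 154 days remain in 1954.
Total: 154 + 296 = 450 days.
450 mod 7 = 2, so 2 days before Sunday is Friday.

Friday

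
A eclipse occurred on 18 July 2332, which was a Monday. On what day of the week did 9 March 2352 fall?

Sunday

Day-of-year of July 18, 2332: 200.
Day-of-year of March 9, 2352: 69.
2332 has 366 days, so 366 − 200 = 166 days remain in 2332.
Full years 2333–2351: 15 common + 4 leap = 15×365 + 4×366 = 6939 days.
Total: 166 + 6939 + 69 = 7174 days.
7174 mod 7 = 6, so 6 days after Monday is Sunday.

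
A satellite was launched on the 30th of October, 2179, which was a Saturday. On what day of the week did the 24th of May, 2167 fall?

Sunday

Count forward from the earlier date (May 24, 2167) to the later (October 30, 2179):
Day-of-year of May 24, 2167: 144.
Day-of-year of October 30, 2179: 303.
2167 has 365 days, so 365 − 144 = 221 days remain in 2167.
Full years 2168–2178: 8 common + 3 leap = 8×365 + 3×366 = 4018 days.
Total: 221 + 4018 + 303 = 4542 days.
4542 mod 7 = 6, so 6 days before Saturday is Sunday.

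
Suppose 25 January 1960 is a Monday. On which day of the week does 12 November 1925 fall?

Count forward from the earlier date (November 12, 1925) to the later (January 25, 1960):
Day-of-year of November 12, 1925: 316.
Day-of-year of January 25, 1960: 25.
1925 has 365 days, so 365 − 316 = 49 days remain in 1925.
Full years 1926–1959: 26 common + 8 leap = 26×365 + 8×366 = 12418 days.
Total: 49 + 12418 + 25 = 12492 days.
12492 mod 7 = 4, so 4 days before Monday is Thursday.

Thursday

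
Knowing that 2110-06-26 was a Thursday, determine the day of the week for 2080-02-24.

Count forward from the earlier date (February 24, 2080) to the later (June 26, 2110):
From February 24, 2080 to February 24, 2110: 30 years, of which 7 contain a Feb 29 — 23×365 + 7×366 = 10957 days.
(2100 is not a leap year (divisible by 100 but not 400).)
February 2110: 28 − 24 = 4 days remain (2110 is not a leap year, so February has 28 days).
Then March (31), April (30), May (31): 31 + 30 + 31 = 92 days.
June 1–26, 2110: 26 days.
Residual: 122 days.
Total: 11079 days.
11079 mod 7 = 5, so 5 days before Thursday is Saturday.

Saturday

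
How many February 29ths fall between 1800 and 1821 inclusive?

5

Years divisible by 4 in [1800, 1821]: 1800, 1804, 1808, 1812, 1816, 1820.
Of these, 1800 is divisible by 100 but not 400, so not leap.
Leap years: 6 − 1 = 5.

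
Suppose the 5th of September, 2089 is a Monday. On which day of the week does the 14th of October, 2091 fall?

Sunday

September 5, 2089 → September 5, 2090: 365 days.
September 5, 2090 → September 5, 2091: 365 days.
September 2091: 30 − 5 = 25 days remain.
October 1–14, 2091: 14 days.
Residual: 39 days.
Total: 769 days.
769 mod 7 = 6, so 6 days after Monday is Sunday.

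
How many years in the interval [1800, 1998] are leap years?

Years divisible by 4: 1800, 1804, …, 1996 — 50 in all.
Of these, 1800, 1900 are divisible by 100 but not 400, so not leap.
Leap years: 50 − 2 = 48.

48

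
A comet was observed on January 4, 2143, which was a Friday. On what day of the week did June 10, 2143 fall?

January 2143: 31 − 4 = 27 days remain.
Then February 2143 (28), March (31), April (30), May (31): 28 + 31 + 30 + 31 = 120 days.
June 1–10, 2143: 10 days.
Total: 27 + 120 + 10 = 157 days.
157 mod 7 = 3, so 3 days after Friday is Monday.

Monday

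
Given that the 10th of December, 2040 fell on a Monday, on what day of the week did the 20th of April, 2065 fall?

From December 10, 2040 to December 10, 2064: 24 years, of which 6 contain a Feb 29 — 18×365 + 6×366 = 8766 days.
December 2064: 31 − 10 = 21 days remain.
Then January (31), February 2065 (28), March (31): 31 + 28 + 31 = 90 days.
April 1–20, 2065: 20 days.
Residual: 131 days.
Total: 8897 days.
8897 is a multiple of 7, so the 20th of April, 2065 falls on the same weekday: Monday.

Monday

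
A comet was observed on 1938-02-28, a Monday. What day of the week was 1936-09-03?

Count forward from the earlier date (September 3, 1936) to the later (February 28, 1938):
September 3, 1936 → September 3, 1937: 365 days.
September 1937: 30 − 3 = 27 days remain.
Then October (31), November (30), December (31), January (31): 31 + 30 + 31 + 31 = 123 days.
February 1–28, 1938: 28 days (1938 is not a leap year).
Residual: 178 days.
Total: 543 days.
543 mod 7 = 4, so 4 days before Monday is Thursday.

Thursday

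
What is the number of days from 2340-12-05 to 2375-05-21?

Day-of-year of December 5, 2340: 340.
Day-of-year of May 21, 2375: 141.
2340 has 366 days, so 366 − 340 = 26 days remain in 2340.
Full years 2341–2374: 26 common + 8 leap = 26×365 + 8×366 = 12418 days.
Total: 26 + 12418 + 141 = 12585 days.

12585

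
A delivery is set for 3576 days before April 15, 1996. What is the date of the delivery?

July 1, 1986

Count 3576 days before April 15, 1996:
Day-of-year of July 1, 1986: 182.
Day-of-year of April 15, 1996: 106.
1986 has 365 days, so 365 − 182 = 183 days remain in 1986.
Full years 1987–1995: 7 common + 2 leap = 7×365 + 2×366 = 3287 days.
Total: 183 + 3287 + 106 = 3576 days.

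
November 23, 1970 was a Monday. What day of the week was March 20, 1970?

Count forward from the earlier date (March 20, 1970) to the later (November 23, 1970):
March 1970: 31 − 20 = 11 days remain.
Then April (30), May (31), June (30), July (31), August (31), September (30), October (31): 30 + 31 + 30 + 31 + 31 + 30 + 31 = 214 days.
November 1–23, 1970: 23 days.
Total: 11 + 214 + 23 = 248 days.
248 mod 7 = 3, so 3 days before Monday is Friday.

Friday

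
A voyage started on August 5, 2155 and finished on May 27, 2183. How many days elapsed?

10157

Day-of-year of August 5, 2155: 217.
Day-of-year of May 27, 2183: 147.
2155 has 365 days, so 365 − 217 = 148 days remain in 2155.
Full years 2156–2182: 20 common + 7 leap = 20×365 + 7×366 = 9862 days.
Total: 148 + 9862 + 147 = 10157 days.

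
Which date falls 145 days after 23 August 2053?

15 January 2054

Count 145 days after August 23, 2053:
August 2053: 31 − 23 = 8 days remain.
Then September (30), October (31), November (30), December (31): 30 + 31 + 30 + 31 = 122 days.
January 1–15, 2054: 15 days.
Total: 8 + 122 + 15 = 145 days.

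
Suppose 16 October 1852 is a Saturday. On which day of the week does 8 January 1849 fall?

Count forward from the earlier date (January 8, 1849) to the later (October 16, 1852):
Day-of-year of January 8, 1849: 8.
Day-of-year of October 16, 1852: 290.
1849 has 365 days, so 365 − 8 = 357 days remain in 1849.
Full years: 1850: 365; 1851: 365. Sum = 730.
Total: 357 + 730 + 290 = 1377 days.
1377 mod 7 = 5, so 5 days before Saturday is Monday.

Monday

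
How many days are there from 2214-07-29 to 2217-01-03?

889

Day-of-year of July 29, 2214: 210.
Day-of-year of January 3, 2217: 3.
2214 has 365 days, so 365 − 210 = 155 days remain in 2214.
Full years: 2215: 365; 2216: 366. Sum = 731.
Total: 155 + 731 + 3 = 889 days.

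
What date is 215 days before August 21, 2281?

January 18, 2281

Count 215 days before August 21, 2281:
January 2281: 31 − 18 = 13 days remain.
Then February 2281 (28), March (31), April (30), May (31), June (30), July (31): 28 + 31 + 30 + 31 + 30 + 31 = 181 days.
August 1–21, 2281: 21 days.
Total: 13 + 181 + 21 = 215 days.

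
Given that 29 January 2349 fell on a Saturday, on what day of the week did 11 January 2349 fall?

Tuesday

Count forward from the earlier date (January 11, 2349) to the later (January 29, 2349):
Within January 2349: 29 − 11 = 18 days.
18 mod 7 = 4, so 4 days before Saturday is Tuesday.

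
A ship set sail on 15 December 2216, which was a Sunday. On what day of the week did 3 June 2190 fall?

Thursday

Count forward from the earlier date (June 3, 2190) to the later (December 15, 2216):
From June 3, 2190 to June 3, 2216: 26 years, of which 6 contain a Feb 29 — 20×365 + 6×366 = 9496 days.
(2200 is not a leap year (divisible by 100 but not 400).)
June 2216: 30 − 3 = 27 days remain.
Then July (31), August (31), September (30), October (31), November (30): 31 + 31 + 30 + 31 + 30 = 153 days.
December 1–15, 2216: 15 days.
Residual: 195 days.
Total: 9691 days.
9691 mod 7 = 3, so 3 days before Sunday is Thursday.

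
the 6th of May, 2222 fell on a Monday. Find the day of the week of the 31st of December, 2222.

May 2222: 31 − 6 = 25 days remain.
Then June (30), July (31), August (31), September (30), October (31), November (30): 30 + 31 + 31 + 30 + 31 + 30 = 183 days.
December 1–31, 2222: 31 days.
Total: 25 + 183 + 31 = 239 days.
239 mod 7 = 1, so 1 day after Monday is Tuesday.

Tuesday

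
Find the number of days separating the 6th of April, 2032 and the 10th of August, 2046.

5239

Day-of-year of April 6, 2032: 97.
Day-of-year of August 10, 2046: 222.
2032 has 366 days, so 366 − 97 = 269 days remain in 2032.
Full years 2033–2045: 10 common + 3 leap = 10×365 + 3×366 = 4748 days.
Total: 269 + 4748 + 222 = 5239 days.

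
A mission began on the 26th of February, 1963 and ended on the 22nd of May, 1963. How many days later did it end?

February 1963: 28 − 26 = 2 days remain (1963 is not a leap year, so February has 28 days).
Then March (31), April (30): 31 + 30 = 61 days.
May 1–22, 1963: 22 days.
Total: 2 + 61 + 22 = 85 days.

85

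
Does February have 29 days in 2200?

No

2200 is not a leap year (divisible by 100 but not 400).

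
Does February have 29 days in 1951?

1951 is not a leap year.

No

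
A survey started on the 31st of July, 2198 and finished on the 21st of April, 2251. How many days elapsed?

19256

From July 31, 2198 to July 31, 2250: 52 years, of which 12 contain a Feb 29 — 40×365 + 12×366 = 18992 days.
(2200 is not a leap year (divisible by 100 but not 400).)
July 2250: 31 − 31 = 0 days remain.
Then August (31), September (30), October (31), November (30), December (31), January (31), February 2251 (28), March (31): 31 + 30 + 31 + 30 + 31 + 31 + 28 + 31 = 243 days.
April 1–21, 2251: 21 days.
Residual: 264 days.
Total: 19256 days.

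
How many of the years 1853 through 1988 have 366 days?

Years divisible by 4: 1856, 1860, …, 1988 — 34 in all.
Of these, 1900 is divisible by 100 but not 400, so not leap.
Leap years: 34 − 1 = 33.

33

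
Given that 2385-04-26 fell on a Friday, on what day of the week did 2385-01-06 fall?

Sunday

Count forward from the earlier date (January 6, 2385) to the later (April 26, 2385):
January 2385: 31 − 6 = 25 days remain.
Then February 2385 (28), March (31): 28 + 31 = 59 days.
April 1–26, 2385: 26 days.
Total: 25 + 59 + 26 = 110 days.
110 mod 7 = 5, so 5 days before Friday is Sunday.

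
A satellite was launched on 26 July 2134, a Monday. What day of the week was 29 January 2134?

Count forward from the earlier date (January 29, 2134) to the later (July 26, 2134):
January 2134: 31 − 29 = 2 days remain.
Then February 2134 (28), March (31), April (30), May (31), June (30): 28 + 31 + 30 + 31 + 30 = 150 days.
July 1–26, 2134: 26 days.
Total: 2 + 150 + 26 = 178 days.
178 mod 7 = 3, so 3 days before Monday is Friday.

Friday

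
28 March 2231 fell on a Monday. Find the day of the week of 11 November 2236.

March 28, 2231 → March 28, 2232: 366 days (2232 is a leap year).
March 28, 2232 → March 28, 2233: 365 days.
March 28, 2233 → March 28, 2234: 365 days.
March 28, 2234 → March 28, 2235: 365 days.
March 28, 2235 → March 28, 2236: 366 days (2236 is a leap year).
March 2236: 31 − 28 = 3 days remain.
Then April (30), May (31), June (30), July (31), August (31), September (30), October (31): 30 + 31 + 30 + 31 + 31 + 30 + 31 = 214 days.
November 1–11, 2236: 11 days.
Residual: 228 days.
Total: 2055 days.
2055 mod 7 = 4, so 4 days after Monday is Friday.

Friday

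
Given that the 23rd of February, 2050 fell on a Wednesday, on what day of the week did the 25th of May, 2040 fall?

Friday

Count forward from the earlier date (May 25, 2040) to the later (February 23, 2050):
From May 25, 2040 to May 25, 2049: 9 years, of which 2 contain a Feb 29 — 7×365 + 2×366 = 3287 days.
May 2049: 31 − 25 = 6 days remain.
Then June (30), July (31), August (31), September (30), October (31), November (30), December (31), January (31): 30 + 31 + 31 + 30 + 31 + 30 + 31 + 31 = 245 days.
February 1–23, 2050: 23 days (2050 is not a leap year).
Residual: 274 days.
Total: 3561 days.
3561 mod 7 = 5, so 5 days before Wednesday is Friday.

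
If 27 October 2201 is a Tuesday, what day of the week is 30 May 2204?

Wednesday

Day-of-year of October 27, 2201: 300.
Day-of-year of May 30, 2204: 151.
2201 has 365 days, so 365 − 300 = 65 days remain in 2201.
Full years: 2202: 365; 2203: 365. Sum = 730.
Total: 65 + 730 + 151 = 946 days.
946 mod 7 = 1, so 1 day after Tuesday is Wednesday.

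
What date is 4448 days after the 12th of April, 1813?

the 16th of June, 1825

Count 4448 days after April 12, 1813:
From April 12, 1813 to April 12, 1825: 12 years, of which 3 contain a Feb 29 — 9×365 + 3×366 = 4383 days.
April 1825: 30 − 12 = 18 days remain.
Then May (31): 31 days.
June 1–16, 1825: 16 days.
Residual: 65 days.
Total: 4448 days.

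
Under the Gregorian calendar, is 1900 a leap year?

1900 is not a leap year (divisible by 100 but not 400).

No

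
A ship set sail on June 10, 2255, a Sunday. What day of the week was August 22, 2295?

From June 10, 2255 to June 10, 2295: 40 years, of which 10 contain a Feb 29 — 30×365 + 10×366 = 14610 days.
June 2295: 30 − 10 = 20 days remain.
Then July (31): 31 days.
August 1–22, 2295: 22 days.
Residual: 73 days.
Total: 14683 days.
14683 mod 7 = 4, so 4 days after Sunday is Thursday.

Thursday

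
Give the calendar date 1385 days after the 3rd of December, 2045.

the 18th of September, 2049

Count 1385 days after December 3, 2045:
Day-of-year of December 3, 2045: 337.
Day-of-year of September 18, 2049: 261.
2045 has 365 days, so 365 − 337 = 28 days remain in 2045.
Full years: 2046: 365; 2047: 365; 2048: 366. Sum = 1096.
Total: 28 + 1096 + 261 = 1385 days.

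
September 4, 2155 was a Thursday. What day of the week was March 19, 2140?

Count forward from the earlier date (March 19, 2140) to the later (September 4, 2155):
Day-of-year of March 19, 2140: 79.
Day-of-year of September 4, 2155: 247.
2140 has 366 days, so 366 − 79 = 287 days remain in 2140.
Full years 2141–2154: 11 common + 3 leap = 11×365 + 3×366 = 5113 days.
Total: 287 + 5113 + 247 = 5647 days.
5647 mod 7 = 5, so 5 days before Thursday is Saturday.

Saturday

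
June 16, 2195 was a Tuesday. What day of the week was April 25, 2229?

From June 16, 2195 to June 16, 2228: 33 years, of which 8 contain a Feb 29 — 25×365 + 8×366 = 12053 days.
(2200 is not a leap year (divisible by 100 but not 400).)
June 2228: 30 − 16 = 14 days remain.
Then 9 full months totalling 274 days.
April 1–25, 2229: 25 days.
Residual: 313 days.
Total: 12366 days.
12366 mod 7 = 4, so 4 days after Tuesday is Saturday.

Saturday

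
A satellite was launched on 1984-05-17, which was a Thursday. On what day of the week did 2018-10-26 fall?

Friday

Day-of-year of May 17, 1984: 138.
Day-of-year of October 26, 2018: 299.
1984 has 366 days, so 366 − 138 = 228 days remain in 1984.
Full years 1985–2017: 25 common + 8 leap = 25×365 + 8×366 = 12053 days.
Total: 228 + 12053 + 299 = 12580 days.
12580 mod 7 = 1, so 1 day after Thursday is Friday.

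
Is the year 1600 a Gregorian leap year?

Yes

1600 is a leap year (divisible by 400).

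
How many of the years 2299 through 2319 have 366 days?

Years divisible by 4 in [2299, 2319]: 2300, 2304, 2308, 2312, 2316.
Of these, 2300 is divisible by 100 but not 400, so not leap.
Leap years: 5 − 1 = 4.

4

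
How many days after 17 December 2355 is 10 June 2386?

11133

Day-of-year of December 17, 2355: 351.
Day-of-year of June 10, 2386: 161.
2355 has 365 days, so 365 − 351 = 14 days remain in 2355.
Full years 2356–2385: 22 common + 8 leap = 22×365 + 8×366 = 10958 days.
Total: 14 + 10958 + 161 = 11133 days.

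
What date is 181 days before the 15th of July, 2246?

the 15th of January, 2246

Count 181 days before July 15, 2246:
January 2246: 31 − 15 = 16 days remain.
Then February 2246 (28), March (31), April (30), May (31), June (30): 28 + 31 + 30 + 31 + 30 = 150 days.
July 1–15, 2246: 15 days.
Total: 16 + 150 + 15 = 181 days.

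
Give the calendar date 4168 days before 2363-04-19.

2351-11-20

Count 4168 days before April 19, 2363:
From November 20, 2351 to November 20, 2362: 11 years, of which 3 contain a Feb 29 — 8×365 + 3×366 = 4018 days.
November 2362: 30 − 20 = 10 days remain.
Then December (31), January (31), February 2363 (28), March (31): 31 + 31 + 28 + 31 = 121 days.
April 1–19, 2363: 19 days.
Residual: 150 days.
Total: 4168 days.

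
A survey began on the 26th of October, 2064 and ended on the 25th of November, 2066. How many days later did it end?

760

October 2064: 31 − 26 = 5 days remain.
Then 24 full months totalling 730 days.
November 1–25, 2066: 25 days.
Total: 5 + 730 + 25 = 760 days.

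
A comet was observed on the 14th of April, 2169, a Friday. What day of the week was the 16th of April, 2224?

Day-of-year of April 14, 2169: 104.
Day-of-year of April 16, 2224: 107.
2169 has 365 days, so 365 − 104 = 261 days remain in 2169.
Full years 2170–2223: 42 common + 12 leap = 42×365 + 12×366 = 19722 days.
Total: 261 + 19722 + 107 = 20090 days.
20090 is a multiple of 7, so the 16th of April, 2224 falls on the same weekday: Friday.

Friday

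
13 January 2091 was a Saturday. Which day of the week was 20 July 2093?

Monday

January 13, 2091 → January 13, 2092: 365 days.
January 13, 2092 → January 13, 2093: 366 days (2092 is a leap year).
January 2093: 31 − 13 = 18 days remain.
Then February 2093 (28), March (31), April (30), May (31), June (30): 28 + 31 + 30 + 31 + 30 = 150 days.
July 1–20, 2093: 20 days.
Residual: 188 days.
Total: 919 days.
919 mod 7 = 2, so 2 days after Saturday is Monday.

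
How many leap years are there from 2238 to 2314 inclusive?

Years divisible by 4: 2240, 2244, …, 2312 — 19 in all.
Of these, 2300 is divisible by 100 but not 400, so not leap.
Leap years: 19 − 1 = 18.

18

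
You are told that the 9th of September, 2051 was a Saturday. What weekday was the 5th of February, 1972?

Saturday

Count forward from the earlier date (February 5, 1972) to the later (September 9, 2051):
From February 5, 1972 to February 5, 2051: 79 years, of which 20 contain a Feb 29 — 59×365 + 20×366 = 28855 days.
(2000 is a leap year (divisible by 400).)
February 2051: 28 − 5 = 23 days remain (2051 is not a leap year, so February has 28 days).
Then March (31), April (30), May (31), June (30), July (31), August (31): 31 + 30 + 31 + 30 + 31 + 31 = 184 days.
September 1–9, 2051: 9 days.
Residual: 216 days.
Total: 29071 days.
29071 is a multiple of 7, so the 5th of February, 1972 falls on the same weekday: Saturday.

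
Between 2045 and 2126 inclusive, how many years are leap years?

Years divisible by 4: 2048, 2052, …, 2124 — 20 in all.
Of these, 2100 is divisible by 100 but not 400, so not leap.
Leap years: 20 − 1 = 19.

19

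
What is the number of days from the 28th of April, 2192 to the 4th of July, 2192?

April 2192: 30 − 28 = 2 days remain.
Then May (31), June (30): 31 + 30 = 61 days.
July 1–4, 2192: 4 days.
Total: 2 + 61 + 4 = 67 days.

67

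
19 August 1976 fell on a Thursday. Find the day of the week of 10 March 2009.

Day-of-year of August 19, 1976: 232.
Day-of-year of March 10, 2009: 69.
1976 has 366 days, so 366 − 232 = 134 days remain in 1976.
Full years 1977–2008: 24 common + 8 leap = 24×365 + 8×366 = 11688 days.
Total: 134 + 11688 + 69 = 11891 days.
11891 mod 7 = 5, so 5 days after Thursday is Tuesday.

Tuesday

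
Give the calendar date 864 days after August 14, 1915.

December 25, 1917

Count 864 days after August 14, 1915:
Day-of-year of August 14, 1915: 226.
Day-of-year of December 25, 1917: 359.
1915 has 365 days, so 365 − 226 = 139 days remain in 1915.
Full years: 1916: 366. Sum = 366.
Total: 139 + 366 + 359 = 864 days.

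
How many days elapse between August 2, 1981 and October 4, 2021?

14673

Day-of-year of August 2, 1981: 214.
Day-of-year of October 4, 2021: 277.
1981 has 365 days, so 365 − 214 = 151 days remain in 1981.
Full years 1982–2020: 29 common + 10 leap = 29×365 + 10×366 = 14245 days.
Total: 151 + 14245 + 277 = 14673 days.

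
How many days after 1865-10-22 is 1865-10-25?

3

Within October 1865: 25 − 22 = 3 days.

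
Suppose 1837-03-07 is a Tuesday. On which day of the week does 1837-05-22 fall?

Monday

March 1837: 31 − 7 = 24 days remain.
Then April (30): 30 days.
May 1–22, 1837: 22 days.
Total: 24 + 30 + 22 = 76 days.
76 mod 7 = 6, so 6 days after Tuesday is Monday.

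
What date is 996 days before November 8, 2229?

February 16, 2227

Count 996 days before November 8, 2229:
February 2227: 28 − 16 = 12 days remain (2227 is not a leap year, so February has 28 days).
Then 32 full months totalling 976 days.
November 1–8, 2229: 8 days.
Total: 12 + 976 + 8 = 996 days.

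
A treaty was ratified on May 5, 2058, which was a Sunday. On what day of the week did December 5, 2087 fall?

From May 5, 2058 to May 5, 2087: 29 years, of which 7 contain a Feb 29 — 22×365 + 7×366 = 10592 days.
May 2087: 31 − 5 = 26 days remain.
Then June (30), July (31), August (31), September (30), October (31), November (30): 30 + 31 + 31 + 30 + 31 + 30 = 183 days.
December 1–5, 2087: 5 days.
Residual: 214 days.
Total: 10806 days.
10806 mod 7 = 5, so 5 days after Sunday is Friday.

Friday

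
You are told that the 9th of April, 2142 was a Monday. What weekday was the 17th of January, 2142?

Count forward from the earlier date (January 17, 2142) to the later (April 9, 2142):
January 2142: 31 − 17 = 14 days remain.
Then February 2142 (28), March (31): 28 + 31 = 59 days.
April 1–9, 2142: 9 days.
Total: 14 + 59 + 9 = 82 days.
82 mod 7 = 5, so 5 days before Monday is Wednesday.

Wednesday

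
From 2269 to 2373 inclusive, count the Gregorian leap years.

25

Years divisible by 4: 2272, 2276, …, 2372 — 26 in all.
Of these, 2300 is divisible by 100 but not 400, so not leap.
Leap years: 26 − 1 = 25.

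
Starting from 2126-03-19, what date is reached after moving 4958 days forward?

2139-10-15

Count 4958 days after March 19, 2126:
Day-of-year of March 19, 2126: 78.
Day-of-year of October 15, 2139: 288.
2126 has 365 days, so 365 − 78 = 287 days remain in 2126.
Full years 2127–2138: 9 common + 3 leap = 9×365 + 3×366 = 4383 days.
Total: 287 + 4383 + 288 = 4958 days.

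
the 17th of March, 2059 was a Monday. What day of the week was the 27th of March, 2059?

Thursday

Within March 2059: 27 − 17 = 10 days.
10 mod 7 = 3, so 3 days after Monday is Thursday.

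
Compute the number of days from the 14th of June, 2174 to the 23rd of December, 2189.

Day-of-year of June 14, 2174: 165.
Day-of-year of December 23, 2189: 357.
2174 has 365 days, so 365 − 165 = 200 days remain in 2174.
Full years 2175–2188: 10 common + 4 leap = 10×365 + 4×366 = 5114 days.
Total: 200 + 5114 + 357 = 5671 days.

5671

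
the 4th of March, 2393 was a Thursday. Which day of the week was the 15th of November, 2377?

Count forward from the earlier date (November 15, 2377) to the later (March 4, 2393):
From November 15, 2377 to November 15, 2392: 15 years, of which 4 contain a Feb 29 — 11×365 + 4×366 = 5479 days.
November 2392: 30 − 15 = 15 days remain.
Then December (31), January (31), February 2393 (28): 31 + 31 + 28 = 90 days.
March 1–4, 2393: 4 days.
Residual: 109 days.
Total: 5588 days.
5588 mod 7 = 2, so 2 days before Thursday is Tuesday.

Tuesday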